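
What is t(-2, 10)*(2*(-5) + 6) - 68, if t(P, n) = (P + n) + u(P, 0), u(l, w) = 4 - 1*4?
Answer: -100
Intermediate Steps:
u(l, w) = 0 (u(l, w) = 4 - 4 = 0)
t(P, n) = P + n (t(P, n) = (P + n) + 0 = P + n)
t(-2, 10)*(2*(-5) + 6) - 68 = (-2 + 10)*(2*(-5) + 6) - 68 = 8*(-10 + 6) - 68 = 8*(-4) - 68 = -32 - 68 = -100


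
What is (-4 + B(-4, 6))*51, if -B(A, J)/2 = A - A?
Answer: -204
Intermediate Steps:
B(A, J) = 0 (B(A, J) = -2*(A - A) = -2*0 = 0)
(-4 + B(-4, 6))*51 = (-4 + 0)*51 = -4*51 = -204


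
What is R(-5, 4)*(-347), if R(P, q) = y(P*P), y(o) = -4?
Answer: 1388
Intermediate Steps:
R(P, q) = -4
R(-5, 4)*(-347) = -4*(-347) = 1388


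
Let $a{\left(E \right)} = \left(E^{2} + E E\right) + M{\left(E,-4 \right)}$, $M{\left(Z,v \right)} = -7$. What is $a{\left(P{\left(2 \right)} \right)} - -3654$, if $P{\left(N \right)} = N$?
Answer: $3655$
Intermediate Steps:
$a{\left(E \right)} = -7 + 2 E^{2}$ ($a{\left(E \right)} = \left(E^{2} + E E\right) - 7 = \left(E^{2} + E^{2}\right) - 7 = 2 E^{2} - 7 = -7 + 2 E^{2}$)
$a{\left(P{\left(2 \right)} \right)} - -3654 = \left(-7 + 2 \cdot 2^{2}\right) - -3654 = \left(-7 + 2 \cdot 4\right) + 3654 = \left(-7 + 8\right) + 3654 = 1 + 3654 = 3655$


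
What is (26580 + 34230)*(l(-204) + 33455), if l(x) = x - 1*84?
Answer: 2016885270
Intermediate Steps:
l(x) = -84 + x (l(x) = x - 84 = -84 + x)
(26580 + 34230)*(l(-204) + 33455) = (26580 + 34230)*((-84 - 204) + 33455) = 60810*(-288 + 33455) = 60810*33167 = 2016885270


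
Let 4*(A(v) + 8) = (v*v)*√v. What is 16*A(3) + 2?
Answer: -126 + 36*√3 ≈ -63.646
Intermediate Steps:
A(v) = -8 + v^(5/2)/4 (A(v) = -8 + ((v*v)*√v)/4 = -8 + (v²*√v)/4 = -8 + v^(5/2)/4)
16*A(3) + 2 = 16*(-8 + 3^(5/2)/4) + 2 = 16*(-8 + (9*√3)/4) + 2 = 16*(-8 + 9*√3/4) + 2 = (-128 + 36*√3) + 2 = -126 + 36*√3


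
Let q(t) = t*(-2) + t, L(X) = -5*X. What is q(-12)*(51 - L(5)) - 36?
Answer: 876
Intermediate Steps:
q(t) = -t (q(t) = -2*t + t = -t)
q(-12)*(51 - L(5)) - 36 = (-1*(-12))*(51 - (-5)*5) - 36 = 12*(51 - 1*(-25)) - 36 = 12*(51 + 25) - 36 = 12*76 - 36 = 912 - 36 = 876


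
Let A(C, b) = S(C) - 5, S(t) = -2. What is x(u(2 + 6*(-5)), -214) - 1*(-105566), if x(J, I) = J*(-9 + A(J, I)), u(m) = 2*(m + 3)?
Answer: 106366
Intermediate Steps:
A(C, b) = -7 (A(C, b) = -2 - 5 = -7)
u(m) = 6 + 2*m (u(m) = 2*(3 + m) = 6 + 2*m)
x(J, I) = -16*J (x(J, I) = J*(-9 - 7) = J*(-16) = -16*J)
x(u(2 + 6*(-5)), -214) - 1*(-105566) = -16*(6 + 2*(2 + 6*(-5))) - 1*(-105566) = -16*(6 + 2*(2 - 30)) + 105566 = -16*(6 + 2*(-28)) + 105566 = -16*(6 - 56) + 105566 = -16*(-50) + 105566 = 800 + 105566 = 106366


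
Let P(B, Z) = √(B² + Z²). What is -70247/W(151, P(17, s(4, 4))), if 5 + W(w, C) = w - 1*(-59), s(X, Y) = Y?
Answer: -70247/205 ≈ -342.67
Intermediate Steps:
W(w, C) = 54 + w (W(w, C) = -5 + (w - 1*(-59)) = -5 + (w + 59) = -5 + (59 + w) = 54 + w)
-70247/W(151, P(17, s(4, 4))) = -70247/(54 + 151) = -70247/205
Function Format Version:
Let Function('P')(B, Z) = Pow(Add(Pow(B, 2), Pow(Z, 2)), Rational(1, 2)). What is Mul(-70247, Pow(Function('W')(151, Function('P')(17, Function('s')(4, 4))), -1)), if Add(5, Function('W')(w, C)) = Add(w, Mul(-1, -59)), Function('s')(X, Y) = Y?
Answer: Rational(-70247, 205) ≈ -342.67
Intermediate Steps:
Function('W')(w, C) = Add(54, w) (Function('W')(w, C) = Add(-5, Add(w, Mul(-1, -59))) = Add(-5, Add(w, 59)) = Add(-5, Add(59, w)) = Add(54, w))
Mul(-70247, Pow(Function('W')(151, Function('P')(17, Function('s')(4, 4))), -1)) = Mul(-70247, Pow(Add(54, 151), -1)) = Mul(-70247, Pow(205, -1)) = Mul(-70247, Rational(1, 205)) = Rational(-70247, 205)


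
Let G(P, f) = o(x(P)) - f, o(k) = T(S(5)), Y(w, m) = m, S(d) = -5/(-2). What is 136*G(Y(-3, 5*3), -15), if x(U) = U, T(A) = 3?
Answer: 2448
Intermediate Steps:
S(d) = 5/2 (S(d) = -5*(-½) = 5/2)
o(k) = 3
G(P, f) = 3 - f
136*G(Y(-3, 5*3), -15) = 136*(3 - 1*(-15)) = 136*(3 + 15) = 136*18 = 2448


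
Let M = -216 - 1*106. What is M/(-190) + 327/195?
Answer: 4164/1235 ≈ 3.3717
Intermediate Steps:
M = -322 (M = -216 - 106 = -322)
M/(-190) + 327/195 = -322/(-190) + 327/195 = -322*(-1/190) + 327*(1/195) = 161/95 + 109/65 = 4164/1235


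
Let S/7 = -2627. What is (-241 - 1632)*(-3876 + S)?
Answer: 41702345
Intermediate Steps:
S = -18389 (S = 7*(-2627) = -18389)
(-241 - 1632)*(-3876 + S) = (-241 - 1632)*(-3876 - 18389) = -1873*(-22265) = 41702345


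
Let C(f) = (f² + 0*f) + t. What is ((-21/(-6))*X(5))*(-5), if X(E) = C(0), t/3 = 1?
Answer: -105/2 ≈ -52.500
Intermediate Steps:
t = 3 (t = 3*1 = 3)
C(f) = 3 + f² (C(f) = (f² + 0*f) + 3 = (f² + 0) + 3 = f² + 3 = 3 + f²)
X(E) = 3 (X(E) = 3 + 0² = 3 + 0 = 3)
((-21/(-6))*X(5))*(-5) = (-21/(-6)*3)*(-5) = (-21*(-⅙)*3)*(-5) = ((7/2)*3)*(-5) = (21/2)*(-5) = -105/2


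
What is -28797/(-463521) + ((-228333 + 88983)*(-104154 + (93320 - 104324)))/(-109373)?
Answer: -2479414078849673/16898894111 ≈ -1.4672e+5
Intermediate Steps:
-28797/(-463521) + ((-228333 + 88983)*(-104154 + (93320 - 104324)))/(-109373) = -28797*(-1/463521) - 139350*(-104154 - 11004)*(-1/109373) = 9599/154507 - 139350*(-115158)*(-1/109373) = 9599/154507 + 16047267300*(-1/109373) = 9599/154507 - 16047267300/109373 = -2479414078849673/16898894111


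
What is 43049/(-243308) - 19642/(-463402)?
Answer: -7584968481/56374706908 ≈ -0.13455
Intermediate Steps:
43049/(-243308) - 19642/(-463402) = 43049*(-1/243308) - 19642*(-1/463402) = -43049/243308 + 9821/231701 = -7584968481/56374706908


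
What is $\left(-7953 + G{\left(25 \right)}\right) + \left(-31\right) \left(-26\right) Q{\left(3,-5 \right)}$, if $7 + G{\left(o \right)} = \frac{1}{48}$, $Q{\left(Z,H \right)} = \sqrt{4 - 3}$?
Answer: $- \frac{343391}{48} \approx -7154.0$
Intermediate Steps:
$Q{\left(Z,H \right)} = 1$ ($Q{\left(Z,H \right)} = \sqrt{1} = 1$)
$G{\left(o \right)} = - \frac{335}{48}$ ($G{\left(o \right)} = -7 + \frac{1}{48} = - \frac{335}{48}$)
$\left(-7953 + G{\left(25 \right)}\right) + \left(-31\right) \left(-26\right) Q{\left(3,-5 \right)} = \left(-7953 - \frac{335}{48}\right) + \left(-31\right) \left(-26\right) 1 = - \frac{382079}{48} + 806 \cdot 1 = - \frac{382079}{48} + 806 = - \frac{343391}{48}$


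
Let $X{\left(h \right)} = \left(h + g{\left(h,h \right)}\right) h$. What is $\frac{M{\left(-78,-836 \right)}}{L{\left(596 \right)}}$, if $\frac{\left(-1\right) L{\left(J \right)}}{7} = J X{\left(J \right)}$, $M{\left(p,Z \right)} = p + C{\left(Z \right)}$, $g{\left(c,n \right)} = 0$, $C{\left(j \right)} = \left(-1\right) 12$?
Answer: $\frac{45}{740980576} \approx 6.073 \cdot 10^{-8}$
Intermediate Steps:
$C{\left(j \right)} = -12$
$X{\left(h \right)} = h^{2}$ ($X{\left(h \right)} = \left(h + 0\right) h = h h = h^{2}$)
$M{\left(p,Z \right)} = -12 + p$ ($M{\left(p,Z \right)} = p - 12 = -12 + p$)
$L{\left(J \right)} = - 7 J^{3}$ ($L{\left(J \right)} = - 7 J J^{2} = - 7 J^{3}$)
$\frac{M{\left(-78,-836 \right)}}{L{\left(596 \right)}} = \frac{-12 - 78}{\left(-7\right) 596^{3}} = - \frac{90}{\left(-7\right) 211708736} = - \frac{90}{-1481961152} = \left(-90\right) \left(- \frac{1}{1481961152}\right) = \frac{45}{740980576}$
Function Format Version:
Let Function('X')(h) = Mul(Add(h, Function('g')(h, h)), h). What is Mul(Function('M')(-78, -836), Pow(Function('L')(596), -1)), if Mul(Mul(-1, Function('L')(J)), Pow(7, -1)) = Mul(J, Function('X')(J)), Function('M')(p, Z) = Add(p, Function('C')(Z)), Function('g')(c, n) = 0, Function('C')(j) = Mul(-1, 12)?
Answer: Rational(45, 740980576) ≈ 6.0730e-8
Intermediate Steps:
Function('C')(j) = -12
Function('X')(h) = Pow(h, 2) (Function('X')(h) = Mul(Add(h, 0), h) = Mul(h, h) = Pow(h, 2))
Function('M')(p, Z) = Add(-12, p) (Function('M')(p, Z) = Add(p, -12) = Add(-12, p))
Function('L')(J) = Mul(-7, Pow(J, 3)) (Function('L')(J) = Mul(-7, Mul(J, Pow(J, 2))) = Mul(-7, Pow(J, 3)))
Mul(Function('M')(-78, -836), Pow(Function('L')(596), -1)) = Mul(Add(-12, -78), Pow(Mul(-7, Pow(596, 3)), -1)) = Mul(-90, Pow(Mul(-7, 211708736), -1)) = Mul(-90, Pow(-1481961152, -1)) = Mul(-90, Rational(-1, 1481961152)) = Rational(45, 740980576)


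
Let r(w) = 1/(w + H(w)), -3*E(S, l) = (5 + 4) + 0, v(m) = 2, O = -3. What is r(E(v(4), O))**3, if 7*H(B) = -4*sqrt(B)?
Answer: 343*I/(3*(-2079*I + 1700*sqrt(3))) ≈ -0.018295 + 0.025912*I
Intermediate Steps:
E(S, l) = -3 (E(S, l) = -((5 + 4) + 0)/3 = -(9 + 0)/3 = -1/3*9 = -3)
H(B) = -4*sqrt(B)/7 (H(B) = (-4*sqrt(B))/7 = -4*sqrt(B)/7)
r(w) = 1/(w - 4*sqrt(w)/7)
r(E(v(4), O))**3 = (7/(-4*I*sqrt(3) + 7*(-3)))**3 = (7/(-4*I*sqrt(3) - 21))**3 = (7/(-21 - 4*I*sqrt(3)))**3 = 343/(-21 - 4*I*sqrt(3))**3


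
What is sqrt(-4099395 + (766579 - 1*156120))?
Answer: 2*I*sqrt(872234) ≈ 1867.9*I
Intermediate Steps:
sqrt(-4099395 + (766579 - 1*156120)) = sqrt(-4099395 + (766579 - 156120)) = sqrt(-4099395 + 610459) = sqrt(-3488936) = 2*I*sqrt(872234)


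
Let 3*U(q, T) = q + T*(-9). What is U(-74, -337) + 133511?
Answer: 403492/3 ≈ 1.3450e+5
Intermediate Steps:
U(q, T) = -3*T + q/3 (U(q, T) = (q + T*(-9))/3 = (q - 9*T)/3 = -3*T + q/3)
U(-74, -337) + 133511 = (-3*(-337) + (⅓)*(-74)) + 133511 = (1011 - 74/3) + 133511 = 2959/3 + 133511 = 403492/3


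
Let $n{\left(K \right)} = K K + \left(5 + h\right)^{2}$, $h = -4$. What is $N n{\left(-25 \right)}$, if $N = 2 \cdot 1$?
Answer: $1252$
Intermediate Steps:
$N = 2$
$n{\left(K \right)} = 1 + K^{2}$ ($n{\left(K \right)} = K K + \left(5 - 4\right)^{2} = K^{2} + 1^{2} = K^{2} + 1 = 1 + K^{2}$)
$N n{\left(-25 \right)} = 2 \left(1 + \left(-25\right)^{2}\right) = 2 \left(1 + 625\right) = 2 \cdot 626 = 1252$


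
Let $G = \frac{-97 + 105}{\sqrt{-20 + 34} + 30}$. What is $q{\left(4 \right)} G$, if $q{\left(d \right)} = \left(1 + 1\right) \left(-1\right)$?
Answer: $- \frac{240}{443} + \frac{8 \sqrt{14}}{443} \approx -0.47419$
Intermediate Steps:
$q{\left(d \right)} = -2$ ($q{\left(d \right)} = 2 \left(-1\right) = -2$)
$G = \frac{8}{30 + \sqrt{14}}$ ($G = \frac{8}{\sqrt{14} + 30} = \frac{8}{30 + \sqrt{14}} \approx 0.2371$)
$q{\left(4 \right)} G = - 2 \left(\frac{120}{443} - \frac{4 \sqrt{14}}{443}\right) = - \frac{240}{443} + \frac{8 \sqrt{14}}{443}$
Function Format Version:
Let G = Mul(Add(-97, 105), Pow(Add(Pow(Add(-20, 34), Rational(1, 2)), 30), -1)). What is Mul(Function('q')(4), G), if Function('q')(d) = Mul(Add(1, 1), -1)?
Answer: Add(Rational(-240, 443), Mul(Rational(8, 443), Pow(14, Rational(1, 2)))) ≈ -0.47419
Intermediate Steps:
Function('q')(d) = -2 (Function('q')(d) = Mul(2, -1) = -2)
G = Mul(8, Pow(Add(30, Pow(14, Rational(1, 2))), -1)) (G = Mul(8, Pow(Add(Pow(14, Rational(1, 2)), 30), -1)) = Mul(8, Pow(Add(30, Pow(14, Rational(1, 2))), -1)) ≈ 0.23710)
Mul(Function('q')(4), G) = Mul(-2, Add(Rational(120, 443), Mul(Rational(-4, 443), Pow(14, Rational(1, 2))))) = Add(Rational(-240, 443), Mul(Rational(8, 443), Pow(14, Rational(1, 2))))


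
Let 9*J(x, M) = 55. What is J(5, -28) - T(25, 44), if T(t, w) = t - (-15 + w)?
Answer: 91/9 ≈ 10.111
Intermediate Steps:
T(t, w) = 15 + t - w (T(t, w) = t + (15 - w) = 15 + t - w)
J(x, M) = 55/9 (J(x, M) = (⅑)*55 = 55/9)
J(5, -28) - T(25, 44) = 55/9 - (15 + 25 - 1*44) = 55/9 - (15 + 25 - 44) = 55/9 - 1*(-4) = 55/9 + 4 = 91/9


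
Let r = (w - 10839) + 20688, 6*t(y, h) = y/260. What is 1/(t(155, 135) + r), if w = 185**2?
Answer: 312/13751119 ≈ 2.2689e-5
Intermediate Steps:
w = 34225
t(y, h) = y/1560 (t(y, h) = (y/260)/6 = y/1560)
r = 44074 (r = (34225 - 10839) + 20688 = 23386 + 20688 = 44074)
1/(t(155, 135) + r) = 1/((1/1560)*155 + 44074) = 1/(31/312 + 44074) = 1/(13751119/312) = 312/13751119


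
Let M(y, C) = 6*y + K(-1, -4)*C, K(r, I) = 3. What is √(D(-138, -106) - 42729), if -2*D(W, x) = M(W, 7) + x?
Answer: I*√169090/2 ≈ 205.6*I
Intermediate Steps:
M(y, C) = 3*C + 6*y (M(y, C) = 6*y + 3*C = 3*C + 6*y)
D(W, x) = -21/2 - 3*W - x/2 (D(W, x) = -((3*7 + 6*W) + x)/2 = -((21 + 6*W) + x)/2 = -(21 + x + 6*W)/2 = -21/2 - 3*W - x/2)
√(D(-138, -106) - 42729) = √((-21/2 - 3*(-138) - ½*(-106)) - 42729) = √((-21/2 + 414 + 53) - 42729) = √(913/2 - 42729) = √(-84545/2) = I*√169090/2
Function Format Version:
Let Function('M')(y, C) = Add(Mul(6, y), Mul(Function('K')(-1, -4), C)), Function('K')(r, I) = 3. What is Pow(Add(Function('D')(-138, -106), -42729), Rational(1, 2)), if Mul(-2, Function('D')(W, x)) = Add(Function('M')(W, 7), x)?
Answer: Mul(Rational(1, 2), I, Pow(169090, Rational(1, 2))) ≈ Mul(205.60, I)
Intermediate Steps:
Function('M')(y, C) = Add(Mul(3, C), Mul(6, y)) (Function('M')(y, C) = Add(Mul(6, y), Mul(3, C)) = Add(Mul(3, C), Mul(6, y)))
Function('D')(W, x) = Add(Rational(-21, 2), Mul(-3, W), Mul(Rational(-1, 2), x)) (Function('D')(W, x) = Mul(Rational(-1, 2), Add(Add(Mul(3, 7), Mul(6, W)), x)) = Mul(Rational(-1, 2), Add(Add(21, Mul(6, W)), x)) = Mul(Rational(-1, 2), Add(21, x, Mul(6, W))) = Add(Rational(-21, 2), Mul(-3, W), Mul(Rational(-1, 2), x)))
Pow(Add(Function('D')(-138, -106), -42729), Rational(1, 2)) = Pow(Add(Add(Rational(-21, 2), Mul(-3, -138), Mul(Rational(-1, 2), -106)), -42729), Rational(1, 2)) = Pow(Add(Add(Rational(-21, 2), 414, 53), -42729), Rational(1, 2)) = Pow(Add(Rational(913, 2), -42729), Rational(1, 2)) = Pow(Rational(-84545, 2), Rational(1, 2)) = Mul(Rational(1, 2), I, Pow(169090, Rational(1, 2)))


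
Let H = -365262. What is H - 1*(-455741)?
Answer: 90479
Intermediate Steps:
H - 1*(-455741) = -365262 - 1*(-455741) = -365262 + 455741 = 90479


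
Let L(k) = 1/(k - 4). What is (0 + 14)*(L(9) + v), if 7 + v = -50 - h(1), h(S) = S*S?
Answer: -4046/5 ≈ -809.20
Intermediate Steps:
h(S) = S²
L(k) = 1/(-4 + k)
v = -58 (v = -7 + (-50 - 1*1²) = -7 + (-50 - 1*1) = -7 + (-50 - 1) = -7 - 51 = -58)
(0 + 14)*(L(9) + v) = (0 + 14)*(1/(-4 + 9) - 58) = 14*(1/5 - 58) = 14*(⅕ - 58) = 14*(-289/5) = -4046/5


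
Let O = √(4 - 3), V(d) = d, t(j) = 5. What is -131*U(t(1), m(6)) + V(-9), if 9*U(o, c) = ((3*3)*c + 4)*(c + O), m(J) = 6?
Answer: -53267/9 ≈ -5918.6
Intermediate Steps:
O = 1 (O = √1 = 1)
U(o, c) = (1 + c)*(4 + 9*c)/9 (U(o, c) = (((3*3)*c + 4)*(c + 1))/9 = ((9*c + 4)*(1 + c))/9 = ((4 + 9*c)*(1 + c))/9 = ((1 + c)*(4 + 9*c))/9 = (1 + c)*(4 + 9*c)/9)
-131*U(t(1), m(6)) + V(-9) = -131*(4/9 + 6² + (13/9)*6) - 9 = -131*(4/9 + 36 + 26/3) - 9 = -131*406/9 - 9 = -53186/9 - 9 = -53267/9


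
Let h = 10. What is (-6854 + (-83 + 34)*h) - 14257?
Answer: -21601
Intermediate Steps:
(-6854 + (-83 + 34)*h) - 14257 = (-6854 + (-83 + 34)*10) - 14257 = (-6854 - 49*10) - 14257 = (-6854 - 490) - 14257 = -7344 - 14257 = -21601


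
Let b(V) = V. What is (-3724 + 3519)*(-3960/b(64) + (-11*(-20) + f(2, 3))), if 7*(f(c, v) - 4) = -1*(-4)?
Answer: -1867755/56 ≈ -33353.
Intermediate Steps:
f(c, v) = 32/7 (f(c, v) = 4 + (-1*(-4))/7 = 4 + (1/7)*4 = 4 + 4/7 = 32/7)
(-3724 + 3519)*(-3960/b(64) + (-11*(-20) + f(2, 3))) = (-3724 + 3519)*(-3960/64 + (-11*(-20) + 32/7)) = -205*(-3960*1/64 + (220 + 32/7)) = -205*(-495/8 + 1572/7) = -205*9111/56 = -1867755/56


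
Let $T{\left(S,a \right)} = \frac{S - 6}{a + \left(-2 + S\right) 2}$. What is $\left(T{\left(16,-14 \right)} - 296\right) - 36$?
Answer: $- \frac{2319}{7} \approx -331.29$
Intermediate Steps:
$T{\left(S,a \right)} = \frac{-6 + S}{-4 + a + 2 S}$ ($T{\left(S,a \right)} = \frac{-6 + S}{a + \left(-4 + 2 S\right)} = \frac{-6 + S}{-4 + a + 2 S}$)
$\left(T{\left(16,-14 \right)} - 296\right) - 36 = \left(\frac{-6 + 16}{-4 - 14 + 2 \cdot 16} - 296\right) - 36 = \left(\frac{1}{-4 - 14 + 32} \cdot 10 - 296\right) - 36 = \left(\frac{1}{14} \cdot 10 - 296\right) - 36 = \left(\frac{5}{7} - 296\right) - 36 = - \frac{2067}{7} - 36 = - \frac{2319}{7}$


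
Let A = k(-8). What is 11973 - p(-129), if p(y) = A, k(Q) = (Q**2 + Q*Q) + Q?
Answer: 11853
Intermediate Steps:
k(Q) = Q + 2*Q**2 (k(Q) = (Q**2 + Q**2) + Q = 2*Q**2 + Q = Q + 2*Q**2)
A = 120 (A = -8*(1 + 2*(-8)) = -8*(1 - 16) = -8*(-15) = 120)
p(y) = 120
11973 - p(-129) = 11973 - 1*120 = 11973 - 120 = 11853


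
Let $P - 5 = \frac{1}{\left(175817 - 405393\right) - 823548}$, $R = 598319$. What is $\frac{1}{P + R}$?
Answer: $\frac{1053124}{630109364175} \approx 1.6713 \cdot 10^{-6}$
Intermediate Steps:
$P = \frac{5265619}{1053124}$ ($P = 5 + \frac{1}{\left(175817 - 405393\right) - 823548} = 5 + \frac{1}{-229576 - 823548} = 5 + \frac{1}{-1053124} = 5 - \frac{1}{1053124} = \frac{5265619}{1053124} \approx 5.0$)
$\frac{1}{P + R} = \frac{1}{\frac{5265619}{1053124} + 598319} = \frac{1}{\frac{630109364175}{1053124}} = \frac{1053124}{630109364175}$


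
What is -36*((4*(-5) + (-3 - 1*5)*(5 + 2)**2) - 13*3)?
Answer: 16236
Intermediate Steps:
-36*((4*(-5) + (-3 - 1*5)*(5 + 2)**2) - 13*3) = -36*((-20 + (-3 - 5)*7**2) - 39) = -36*((-20 - 8*49) - 39) = -36*((-20 - 392) - 39) = -36*(-412 - 39) = -36*(-451) = 16236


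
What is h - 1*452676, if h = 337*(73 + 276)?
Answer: -335063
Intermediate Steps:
h = 117613 (h = 337*349 = 117613)
h - 1*452676 = 117613 - 1*452676 = 117613 - 452676 = -335063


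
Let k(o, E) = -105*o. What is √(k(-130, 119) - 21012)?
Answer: 3*I*√818 ≈ 85.802*I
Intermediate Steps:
√(k(-130, 119) - 21012) = √(-105*(-130) - 21012) = √(13650 - 21012) = √(-7362) = 3*I*√818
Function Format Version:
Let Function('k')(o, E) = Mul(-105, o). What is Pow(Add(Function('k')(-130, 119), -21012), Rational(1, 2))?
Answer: Mul(3, I, Pow(818, Rational(1, 2))) ≈ Mul(85.802, I)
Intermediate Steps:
Pow(Add(Function('k')(-130, 119), -21012), Rational(1, 2)) = Pow(Add(Mul(-105, -130), -21012), Rational(1, 2)) = Pow(Add(13650, -21012), Rational(1, 2)) = Pow(-7362, Rational(1, 2)) = Mul(3, I, Pow(818, Rational(1, 2)))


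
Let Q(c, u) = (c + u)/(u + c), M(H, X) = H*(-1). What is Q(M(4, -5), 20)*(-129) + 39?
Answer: -90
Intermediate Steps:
M(H, X) = -H
Q(c, u) = 1 (Q(c, u) = (c + u)/(c + u) = 1)
Q(M(4, -5), 20)*(-129) + 39 = 1*(-129) + 39 = -129 + 39 = -90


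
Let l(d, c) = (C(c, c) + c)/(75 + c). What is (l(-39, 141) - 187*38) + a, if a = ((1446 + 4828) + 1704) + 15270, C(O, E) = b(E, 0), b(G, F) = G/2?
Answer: 774863/48 ≈ 16143.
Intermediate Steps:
b(G, F) = G/2 (b(G, F) = G*(1/2) = G/2)
C(O, E) = E/2
l(d, c) = 3*c/(2*(75 + c)) (l(d, c) = (c/2 + c)/(75 + c) = (3*c/2)/(75 + c) = 3*c/(2*(75 + c)))
a = 23248 (a = (6274 + 1704) + 15270 = 7978 + 15270 = 23248)
(l(-39, 141) - 187*38) + a = ((3/2)*141/(75 + 141) - 187*38) + 23248 = ((3/2)*141/216 - 7106) + 23248 = ((3/2)*141*(1/216) - 7106) + 23248 = (47/48 - 7106) + 23248 = -341041/48 + 23248 = 774863/48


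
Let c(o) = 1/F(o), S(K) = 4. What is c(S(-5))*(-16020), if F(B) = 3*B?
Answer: -1335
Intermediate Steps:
c(o) = 1/(3*o)
c(S(-5))*(-16020) = ((⅓)/4)*(-16020) = ((⅓)*(¼))*(-16020) = (1/12)*(-16020) = -1335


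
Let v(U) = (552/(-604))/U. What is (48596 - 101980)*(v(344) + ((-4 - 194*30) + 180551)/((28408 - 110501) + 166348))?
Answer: -60486688469954/547067715 ≈ -1.1057e+5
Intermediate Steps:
v(U) = -138/(151*U) (v(U) = (552*(-1/604))/U = -138/(151*U))
(48596 - 101980)*(v(344) + ((-4 - 194*30) + 180551)/((28408 - 110501) + 166348)) = (48596 - 101980)*(-138/151/344 + ((-4 - 194*30) + 180551)/((28408 - 110501) + 166348)) = -53384*(-138/151*1/344 + ((-4 - 5820) + 180551)/(-82093 + 166348)) = -53384*(-69/25972 + (-5824 + 180551)/84255) = -53384*(-69/25972 + 174727*(1/84255)) = -53384*(-69/25972 + 174727/84255) = -53384*4532196049/2188270860 = -60486688469954/547067715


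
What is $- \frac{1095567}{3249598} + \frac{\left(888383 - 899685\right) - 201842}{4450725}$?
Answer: $- \frac{168748477339}{438274759350} \approx -0.38503$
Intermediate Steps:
$- \frac{1095567}{3249598} + \frac{\left(888383 - 899685\right) - 201842}{4450725} = \left(-1095567\right) \frac{1}{3249598} + \left(-11302 - 201842\right) \frac{1}{4450725} = - \frac{99597}{295418} - \frac{71048}{1483575} = - \frac{168748477339}{438274759350}$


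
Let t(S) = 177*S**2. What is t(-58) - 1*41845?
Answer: 553583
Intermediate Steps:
t(-58) - 1*41845 = 177*(-58)**2 - 1*41845 = 177*3364 - 41845 = 595428 - 41845 = 553583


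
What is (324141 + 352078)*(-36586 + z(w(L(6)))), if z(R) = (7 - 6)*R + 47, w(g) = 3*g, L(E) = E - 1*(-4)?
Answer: -24688079471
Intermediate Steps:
L(E) = 4 + E (L(E) = E + 4 = 4 + E)
z(R) = 47 + R (z(R) = 1*R + 47 = R + 47 = 47 + R)
(324141 + 352078)*(-36586 + z(w(L(6)))) = (324141 + 352078)*(-36586 + (47 + 3*(4 + 6))) = 676219*(-36586 + (47 + 3*10)) = 676219*(-36586 + (47 + 30)) = 676219*(-36586 + 77) = 676219*(-36509) = -24688079471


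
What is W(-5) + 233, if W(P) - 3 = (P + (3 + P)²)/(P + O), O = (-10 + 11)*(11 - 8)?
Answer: 473/2 ≈ 236.50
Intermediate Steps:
O = 3 (O = 1*3 = 3)
W(P) = 3 + (P + (3 + P)²)/(3 + P) (W(P) = 3 + (P + (3 + P)²)/(P + 3) = 3 + (P + (3 + P)²)/(3 + P))
W(-5) + 233 = (18 + (-5)² + 10*(-5))/(3 - 5) + 233 = (18 + 25 - 50)/(-2) + 233 = -½*(-7) + 233 = 7/2 + 233 = 473/2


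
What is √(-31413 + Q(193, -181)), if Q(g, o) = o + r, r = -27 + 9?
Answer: 2*I*√7903 ≈ 177.8*I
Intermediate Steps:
r = -18
Q(g, o) = -18 + o (Q(g, o) = o - 18 = -18 + o)
√(-31413 + Q(193, -181)) = √(-31413 + (-18 - 181)) = √(-31413 - 199) = √(-31612) = 2*I*√7903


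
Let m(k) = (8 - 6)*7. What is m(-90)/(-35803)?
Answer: -14/35803 ≈ -0.00039103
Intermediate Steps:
m(k) = 14 (m(k) = 2*7 = 14)
m(-90)/(-35803) = 14/(-35803) = 14*(-1/35803) = -14/35803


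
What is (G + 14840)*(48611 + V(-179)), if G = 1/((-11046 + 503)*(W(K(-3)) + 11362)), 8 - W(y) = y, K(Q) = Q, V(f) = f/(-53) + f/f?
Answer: 4584824089895420785/6354993567 ≈ 7.2145e+8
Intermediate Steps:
V(f) = 1 - f/53 (V(f) = f*(-1/53) + 1 = -f/53 + 1 = 1 - f/53)
W(y) = 8 - y
G = -1/119905539 (G = 1/((-11046 + 503)*((8 - 1*(-3)) + 11362)) = 1/(-10543*((8 + 3) + 11362)) = 1/(-10543*(11 + 11362)) = 1/(-10543*11373) = 1/(-119905539) = -1/119905539 ≈ -8.3399e-9)
(G + 14840)*(48611 + V(-179)) = (-1/119905539 + 14840)*(48611 + (1 - 1/53*(-179))) = 1779398198759*(48611 + (1 + 179/53))/119905539 = 1779398198759*(48611 + 232/53)/119905539 = (1779398198759/119905539)*(2576615/53) = 4584824089895420785/6354993567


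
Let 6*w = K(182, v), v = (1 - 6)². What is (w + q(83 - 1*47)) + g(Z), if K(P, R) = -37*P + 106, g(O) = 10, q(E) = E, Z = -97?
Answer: -3176/3 ≈ -1058.7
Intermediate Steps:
v = 25 (v = (-5)² = 25)
K(P, R) = 106 - 37*P
w = -3314/3 (w = (106 - 37*182)/6 = (106 - 6734)/6 = (⅙)*(-6628) = -3314/3 ≈ -1104.7)
(w + q(83 - 1*47)) + g(Z) = (-3314/3 + (83 - 1*47)) + 10 = (-3314/3 + (83 - 47)) + 10 = (-3314/3 + 36) + 10 = -3206/3 + 10 = -3176/3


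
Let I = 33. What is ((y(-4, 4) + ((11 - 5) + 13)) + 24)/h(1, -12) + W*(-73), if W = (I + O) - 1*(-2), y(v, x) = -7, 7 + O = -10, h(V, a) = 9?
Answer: -1310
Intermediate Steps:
O = -17 (O = -7 - 10 = -17)
W = 18 (W = (33 - 17) - 1*(-2) = 16 + 2 = 18)
((y(-4, 4) + ((11 - 5) + 13)) + 24)/h(1, -12) + W*(-73) = ((-7 + ((11 - 5) + 13)) + 24)/9 + 18*(-73) = ((-7 + (6 + 13)) + 24)*(⅑) - 1314 = ((-7 + 19) + 24)*(⅑) - 1314 = (12 + 24)*(⅑) - 1314 = 36*(⅑) - 1314 = 4 - 1314 = -1310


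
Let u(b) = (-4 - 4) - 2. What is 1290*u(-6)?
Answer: -12900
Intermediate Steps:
u(b) = -10 (u(b) = -8 - 2 = -10)
1290*u(-6) = 1290*(-10) = -12900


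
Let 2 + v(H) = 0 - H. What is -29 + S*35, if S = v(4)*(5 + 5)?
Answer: -2129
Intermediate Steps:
v(H) = -2 - H (v(H) = -2 + (0 - H) = -2 - H)
S = -60 (S = (-2 - 1*4)*(5 + 5) = (-2 - 4)*10 = -6*10 = -60)
-29 + S*35 = -29 - 60*35 = -29 - 2100 = -2129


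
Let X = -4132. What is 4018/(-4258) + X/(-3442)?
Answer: 941025/3664009 ≈ 0.25683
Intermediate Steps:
4018/(-4258) + X/(-3442) = 4018/(-4258) - 4132/(-3442) = 4018*(-1/4258) - 4132*(-1/3442) = -2009/2129 + 2066/1721 = 941025/3664009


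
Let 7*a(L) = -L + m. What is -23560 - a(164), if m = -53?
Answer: -23529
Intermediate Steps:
a(L) = -53/7 - L/7 (a(L) = (-L - 53)/7 = (-53 - L)/7 = -53/7 - L/7)
-23560 - a(164) = -23560 - (-53/7 - ⅐*164) = -23560 - (-53/7 - 164/7) = -23560 - 1*(-31) = -23560 + 31 = -23529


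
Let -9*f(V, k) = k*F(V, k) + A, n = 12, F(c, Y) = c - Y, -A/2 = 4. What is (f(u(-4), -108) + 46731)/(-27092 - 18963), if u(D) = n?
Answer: -433547/414495 ≈ -1.0460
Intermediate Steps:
A = -8 (A = -2*4 = -8)
u(D) = 12
f(V, k) = 8/9 - k*(V - k)/9 (f(V, k) = -(k*(V - k) - 8)/9 = -(-8 + k*(V - k))/9 = 8/9 - k*(V - k)/9)
(f(u(-4), -108) + 46731)/(-27092 - 18963) = ((8/9 - 1/9*(-108)*(12 - 1*(-108))) + 46731)/(-27092 - 18963) = ((8/9 - 1/9*(-108)*(12 + 108)) + 46731)/(-46055) = ((8/9 - 1/9*(-108)*120) + 46731)*(-1/46055) = ((8/9 + 1440) + 46731)*(-1/46055) = (12968/9 + 46731)*(-1/46055) = (433547/9)*(-1/46055) = -433547/414495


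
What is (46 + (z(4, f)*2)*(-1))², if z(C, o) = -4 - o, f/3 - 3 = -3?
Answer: 2916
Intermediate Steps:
f = 0 (f = 9 + 3*(-3) = 9 - 9 = 0)
(46 + (z(4, f)*2)*(-1))² = (46 + ((-4 - 1*0)*2)*(-1))² = (46 + ((-4 + 0)*2)*(-1))² = (46 - 4*2*(-1))² = (46 - 8*(-1))² = (46 + 8)² = 54² = 2916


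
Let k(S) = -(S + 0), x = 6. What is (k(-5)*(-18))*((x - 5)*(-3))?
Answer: 270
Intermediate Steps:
k(S) = -S
(k(-5)*(-18))*((x - 5)*(-3)) = (-1*(-5)*(-18))*((6 - 5)*(-3)) = (5*(-18))*(1*(-3)) = -90*(-3) = 270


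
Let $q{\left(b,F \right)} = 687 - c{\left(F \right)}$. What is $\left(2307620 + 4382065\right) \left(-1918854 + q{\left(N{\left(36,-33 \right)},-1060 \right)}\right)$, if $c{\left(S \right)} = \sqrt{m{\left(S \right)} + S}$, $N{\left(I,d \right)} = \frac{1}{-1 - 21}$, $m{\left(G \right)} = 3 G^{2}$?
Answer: $-12831933007395 - 227449290 \sqrt{2915} \approx -1.2844 \cdot 10^{13}$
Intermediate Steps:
$N{\left(I,d \right)} = - \frac{1}{22}$ ($N{\left(I,d \right)} = \frac{1}{-22} = - \frac{1}{22}$)
$c{\left(S \right)} = \sqrt{S + 3 S^{2}}$ ($c{\left(S \right)} = \sqrt{3 S^{2} + S} = \sqrt{S + 3 S^{2}}$)
$q{\left(b,F \right)} = 687 - \sqrt{F \left(1 + 3 F\right)}$
$\left(2307620 + 4382065\right) \left(-1918854 + q{\left(N{\left(36,-33 \right)},-1060 \right)}\right) = \left(2307620 + 4382065\right) \left(-1918854 + \left(687 - \sqrt{- 1060 \left(1 + 3 \left(-1060\right)\right)}\right)\right) = 6689685 \left(-1918854 + \left(687 - \sqrt{- 1060 \left(1 - 3180\right)}\right)\right) = 6689685 \left(-1918854 + \left(687 - \sqrt{\left(-1060\right) \left(-3179\right)}\right)\right) = 6689685 \left(-1918854 + \left(687 - \sqrt{3369740}\right)\right) = 6689685 \left(-1918854 + \left(687 - 34 \sqrt{2915}\right)\right) = 6689685 \left(-1918167 - 34 \sqrt{2915}\right) = -12831933007395 - 227449290 \sqrt{2915}$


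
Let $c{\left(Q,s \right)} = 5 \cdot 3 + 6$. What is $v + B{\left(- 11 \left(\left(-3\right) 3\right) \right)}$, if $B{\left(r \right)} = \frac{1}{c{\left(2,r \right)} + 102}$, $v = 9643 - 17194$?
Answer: $- \frac{928772}{123} \approx -7551.0$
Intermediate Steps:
$c{\left(Q,s \right)} = 21$ ($c{\left(Q,s \right)} = 15 + 6 = 21$)
$v = -7551$ ($v = 9643 - 17194 = -7551$)
$B{\left(r \right)} = \frac{1}{123}$ ($B{\left(r \right)} = \frac{1}{21 + 102} = \frac{1}{123}$)
$v + B{\left(- 11 \left(\left(-3\right) 3\right) \right)} = -7551 + \frac{1}{123} = - \frac{928772}{123}$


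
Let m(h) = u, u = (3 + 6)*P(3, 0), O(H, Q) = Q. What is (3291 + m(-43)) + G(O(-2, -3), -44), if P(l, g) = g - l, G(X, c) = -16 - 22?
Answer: 3226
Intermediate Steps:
G(X, c) = -38
u = -27 (u = (3 + 6)*(0 - 1*3) = 9*(0 - 3) = 9*(-3) = -27)
m(h) = -27
(3291 + m(-43)) + G(O(-2, -3), -44) = (3291 - 27) - 38 = 3264 - 38 = 3226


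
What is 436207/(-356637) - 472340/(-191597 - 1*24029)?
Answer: 37198174999/38450104881 ≈ 0.96744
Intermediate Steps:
436207/(-356637) - 472340/(-191597 - 1*24029) = 436207*(-1/356637) - 472340/(-191597 - 24029) = -436207/356637 - 472340/(-215626) = -436207/356637 - 472340*(-1/215626) = -436207/356637 + 236170/107813 = 37198174999/38450104881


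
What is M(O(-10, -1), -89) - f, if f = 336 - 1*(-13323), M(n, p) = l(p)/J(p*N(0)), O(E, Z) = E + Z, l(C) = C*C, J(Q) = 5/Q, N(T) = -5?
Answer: 691310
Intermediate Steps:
l(C) = C²
M(n, p) = -p³ (M(n, p) = p²/((5/((p*(-5))))) = p²/((5/((-5*p)))) = p²/((5*(-1/(5*p)))) = p²/((-1/p)) = p²*(-p) = -p³)
f = 13659 (f = 336 + 13323 = 13659)
M(O(-10, -1), -89) - f = -1*(-89)³ - 1*13659 = -1*(-704969) - 13659 = 704969 - 13659 = 691310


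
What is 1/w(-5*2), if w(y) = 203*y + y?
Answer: -1/2040 ≈ -0.00049020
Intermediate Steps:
w(y) = 204*y
1/w(-5*2) = 1/(204*(-5*2)) = 1/(204*(-10)) = 1/(-2040) = -1/2040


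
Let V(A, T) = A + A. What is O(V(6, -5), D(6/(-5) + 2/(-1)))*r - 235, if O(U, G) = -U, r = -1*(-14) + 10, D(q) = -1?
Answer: -523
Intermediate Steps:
V(A, T) = 2*A
r = 24 (r = 14 + 10 = 24)
O(V(6, -5), D(6/(-5) + 2/(-1)))*r - 235 = -2*6*24 - 235 = -1*12*24 - 235 = -12*24 - 235 = -288 - 235 = -523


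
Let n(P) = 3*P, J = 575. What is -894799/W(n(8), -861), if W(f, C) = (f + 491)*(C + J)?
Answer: 894799/147290 ≈ 6.0751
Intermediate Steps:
W(f, C) = (491 + f)*(575 + C) (W(f, C) = (f + 491)*(C + 575) = (491 + f)*(575 + C))
-894799/W(n(8), -861) = -894799/(282325 + 491*(-861) + 575*(3*8) - 2583*8) = -894799/(282325 - 422751 + 575*24 - 861*24) = -894799/(282325 - 422751 + 13800 - 20664) = -894799/(-147290) = -894799*(-1/147290) = 894799/147290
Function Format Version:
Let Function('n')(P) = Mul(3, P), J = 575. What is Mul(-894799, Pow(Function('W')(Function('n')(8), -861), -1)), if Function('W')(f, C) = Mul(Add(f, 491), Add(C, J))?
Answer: Rational(894799, 147290) ≈ 6.0751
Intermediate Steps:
Function('W')(f, C) = Mul(Add(491, f), Add(575, C)) (Function('W')(f, C) = Mul(Add(f, 491), Add(C, 575)) = Mul(Add(491, f), Add(575, C)))
Mul(-894799, Pow(Function('W')(Function('n')(8), -861), -1)) = Mul(-894799, Pow(Add(282325, Mul(491, -861), Mul(575, Mul(3, 8)), Mul(-861, Mul(3, 8))), -1)) = Mul(-894799, Pow(Add(282325, -422751, Mul(575, 24), Mul(-861, 24)), -1)) = Mul(-894799, Pow(Add(282325, -422751, 13800, -20664), -1)) = Mul(-894799, Pow(-147290, -1)) = Mul(-894799, Rational(-1, 147290)) = Rational(894799, 147290)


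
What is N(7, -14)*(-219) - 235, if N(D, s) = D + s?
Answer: 1298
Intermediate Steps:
N(7, -14)*(-219) - 235 = (7 - 14)*(-219) - 235 = -7*(-219) - 235 = 1533 - 235 = 1298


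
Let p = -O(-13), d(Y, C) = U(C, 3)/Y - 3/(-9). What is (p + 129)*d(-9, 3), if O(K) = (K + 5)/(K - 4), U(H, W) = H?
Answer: 0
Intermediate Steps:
O(K) = (5 + K)/(-4 + K)
d(Y, C) = 1/3 + C/Y (d(Y, C) = C/Y - 3/(-9) = C/Y - 3*(-1/9) = C/Y + 1/3 = 1/3 + C/Y)
p = -8/17 (p = -(5 - 13)/(-4 - 13) = -(-8)/(-17) = -(-1)*(-8)/17 = -1*8/17 = -8/17 ≈ -0.47059)
(p + 129)*d(-9, 3) = (-8/17 + 129)*((3 + (1/3)*(-9))/(-9)) = 2185*(-(3 - 3)/9)/17 = 2185*(-1/9*0)/17 = (2185/17)*0 = 0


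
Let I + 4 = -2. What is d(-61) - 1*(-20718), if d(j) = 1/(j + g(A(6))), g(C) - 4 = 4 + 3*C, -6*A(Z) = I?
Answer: 1035899/50 ≈ 20718.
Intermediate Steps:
I = -6 (I = -4 - 2 = -6)
A(Z) = 1 (A(Z) = -⅙*(-6) = 1)
g(C) = 8 + 3*C (g(C) = 4 + (4 + 3*C) = 8 + 3*C)
d(j) = 1/(11 + j) (d(j) = 1/(j + (8 + 3*1)) = 1/(j + (8 + 3)) = 1/(j + 11) = 1/(11 + j))
d(-61) - 1*(-20718) = 1/(11 - 61) - 1*(-20718) = 1/(-50) + 20718 = -1/50 + 20718 = 1035899/50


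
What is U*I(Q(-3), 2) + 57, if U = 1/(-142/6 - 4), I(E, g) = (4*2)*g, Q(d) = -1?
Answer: 4683/83 ≈ 56.422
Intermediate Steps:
I(E, g) = 8*g
U = -3/83 (U = 1/(-142*⅙ - 4) = 1/(-71/3 - 4) = 1/(-83/3) = -3/83 ≈ -0.036145)
U*I(Q(-3), 2) + 57 = -24*2/83 + 57 = -3/83*16 + 57 = -48/83 + 57 = 4683/83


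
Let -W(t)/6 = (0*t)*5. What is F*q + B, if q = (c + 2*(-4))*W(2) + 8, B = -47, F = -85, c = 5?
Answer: -727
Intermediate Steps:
W(t) = 0 (W(t) = -6*0*t*5 = -0*5 = -6*0 = 0)
q = 8 (q = (5 + 2*(-4))*0 + 8 = (5 - 8)*0 + 8 = -3*0 + 8 = 0 + 8 = 8)
F*q + B = -85*8 - 47 = -680 - 47 = -727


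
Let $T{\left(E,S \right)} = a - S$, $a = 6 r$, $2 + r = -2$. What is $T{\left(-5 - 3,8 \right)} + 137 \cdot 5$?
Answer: $653$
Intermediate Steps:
$r = -4$ ($r = -2 - 2 = -4$)
$a = -24$ ($a = 6 \left(-4\right) = -24$)
$T{\left(E,S \right)} = -24 - S$
$T{\left(-5 - 3,8 \right)} + 137 \cdot 5 = \left(-24 - 8\right) + 137 \cdot 5 = \left(-24 - 8\right) + 685 = -32 + 685 = 653$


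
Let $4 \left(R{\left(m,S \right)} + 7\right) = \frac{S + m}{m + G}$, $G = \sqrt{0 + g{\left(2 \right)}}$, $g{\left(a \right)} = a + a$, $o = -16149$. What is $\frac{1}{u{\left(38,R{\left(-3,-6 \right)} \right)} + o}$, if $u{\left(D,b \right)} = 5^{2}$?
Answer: $- \frac{1}{16124} \approx -6.2019 \cdot 10^{-5}$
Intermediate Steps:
$g{\left(a \right)} = 2 a$
$G = 2$ ($G = \sqrt{0 + 2 \cdot 2} = \sqrt{0 + 4} = \sqrt{4} = 2$)
$R{\left(m,S \right)} = -7 + \frac{S + m}{4 \left(2 + m\right)}$ ($R{\left(m,S \right)} = -7 + \frac{\left(S + m\right) \frac{1}{m + 2}}{4} = -7 + \frac{\left(S + m\right) \frac{1}{2 + m}}{4} = -7 + \frac{\frac{1}{2 + m} \left(S + m\right)}{4} = -7 + \frac{S + m}{4 \left(2 + m\right)}$)
$u{\left(D,b \right)} = 25$
$\frac{1}{u{\left(38,R{\left(-3,-6 \right)} \right)} + o} = \frac{1}{25 - 16149} = \frac{1}{-16124} = - \frac{1}{16124}$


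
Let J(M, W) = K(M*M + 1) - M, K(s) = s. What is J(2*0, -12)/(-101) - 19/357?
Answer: -2276/36057 ≈ -0.063122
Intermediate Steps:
J(M, W) = 1 + M**2 - M (J(M, W) = (M*M + 1) - M = (M**2 + 1) - M = (1 + M**2) - M = 1 + M**2 - M)
J(2*0, -12)/(-101) - 19/357 = (1 + (2*0)**2 - 2*0)/(-101) - 19/357 = (1 + 0**2 - 1*0)*(-1/101) - 19*1/357 = (1 + 0 + 0)*(-1/101) - 19/357 = 1*(-1/101) - 19/357 = -1/101 - 19/357 = -2276/36057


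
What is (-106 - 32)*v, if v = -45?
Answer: 6210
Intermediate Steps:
(-106 - 32)*v = (-106 - 32)*(-45) = -138*(-45) = 6210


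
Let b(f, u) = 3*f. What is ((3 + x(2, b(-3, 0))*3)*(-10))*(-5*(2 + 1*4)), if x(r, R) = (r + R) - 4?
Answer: -9000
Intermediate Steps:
x(r, R) = -4 + R + r (x(r, R) = (R + r) - 4 = -4 + R + r)
((3 + x(2, b(-3, 0))*3)*(-10))*(-5*(2 + 1*4)) = ((3 + (-4 + 3*(-3) + 2)*3)*(-10))*(-5*(2 + 1*4)) = ((3 + (-4 - 9 + 2)*3)*(-10))*(-5*(2 + 4)) = ((3 - 11*3)*(-10))*(-5*6) = ((3 - 33)*(-10))*(-30) = -30*(-10)*(-30) = 300*(-30) = -9000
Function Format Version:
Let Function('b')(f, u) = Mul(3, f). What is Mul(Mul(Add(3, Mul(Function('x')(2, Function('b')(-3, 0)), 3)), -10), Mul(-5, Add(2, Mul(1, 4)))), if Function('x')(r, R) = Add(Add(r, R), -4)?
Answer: -9000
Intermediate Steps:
Function('x')(r, R) = Add(-4, R, r) (Function('x')(r, R) = Add(Add(R, r), -4) = Add(-4, R, r))
Mul(Mul(Add(3, Mul(Function('x')(2, Function('b')(-3, 0)), 3)), -10), Mul(-5, Add(2, Mul(1, 4)))) = Mul(Mul(Add(3, Mul(Add(-4, Mul(3, -3), 2), 3)), -10), Mul(-5, Add(2, Mul(1, 4)))) = Mul(Mul(Add(3, Mul(Add(-4, -9, 2), 3)), -10), Mul(-5, Add(2, 4))) = Mul(Mul(Add(3, Mul(-11, 3)), -10), Mul(-5, 6)) = Mul(Mul(Add(3, -33), -10), -30) = Mul(Mul(-30, -10), -30) = Mul(300, -30) = -9000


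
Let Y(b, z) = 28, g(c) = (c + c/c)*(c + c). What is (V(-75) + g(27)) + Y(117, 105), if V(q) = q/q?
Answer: 1541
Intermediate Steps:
V(q) = 1
g(c) = 2*c*(1 + c) (g(c) = (c + 1)*(2*c) = (1 + c)*(2*c) = 2*c*(1 + c))
(V(-75) + g(27)) + Y(117, 105) = (1 + 2*27*(1 + 27)) + 28 = (1 + 2*27*28) + 28 = (1 + 1512) + 28 = 1513 + 28 = 1541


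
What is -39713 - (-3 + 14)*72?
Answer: -40505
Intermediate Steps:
-39713 - (-3 + 14)*72 = -39713 - 11*72 = -39713 - 1*792 = -39713 - 792 = -40505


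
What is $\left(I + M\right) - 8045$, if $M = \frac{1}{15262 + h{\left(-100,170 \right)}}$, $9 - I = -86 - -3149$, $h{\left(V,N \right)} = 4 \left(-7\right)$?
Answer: $- \frac{169082165}{15234} \approx -11099.0$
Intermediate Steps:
$h{\left(V,N \right)} = -28$
$I = -3054$ ($I = 9 - \left(-86 - -3149\right) = 9 - \left(-86 + 3149\right) = 9 - 3063 = -3054$)
$M = \frac{1}{15234}$ ($M = \frac{1}{15262 - 28} = \frac{1}{15234} \approx 6.5643 \cdot 10^{-5}$)
$\left(I + M\right) - 8045 = \left(-3054 + \frac{1}{15234}\right) - 8045 = - \frac{46524635}{15234} - 8045 = - \frac{169082165}{15234}$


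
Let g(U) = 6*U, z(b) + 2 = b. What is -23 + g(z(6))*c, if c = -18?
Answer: -455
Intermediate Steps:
z(b) = -2 + b
-23 + g(z(6))*c = -23 + (6*(-2 + 6))*(-18) = -23 + (6*4)*(-18) = -23 + 24*(-18) = -23 - 432 = -455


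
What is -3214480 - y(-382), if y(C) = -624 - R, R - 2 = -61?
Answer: -3213915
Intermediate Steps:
R = -59 (R = 2 - 61 = -59)
y(C) = -565 (y(C) = -624 - 1*(-59) = -624 + 59 = -565)
-3214480 - y(-382) = -3214480 - 1*(-565) = -3214480 + 565 = -3213915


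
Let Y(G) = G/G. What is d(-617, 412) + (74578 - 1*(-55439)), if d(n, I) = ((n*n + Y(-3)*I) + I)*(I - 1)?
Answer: 156931860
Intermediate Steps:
Y(G) = 1
d(n, I) = (-1 + I)*(n² + 2*I) (d(n, I) = ((n*n + 1*I) + I)*(I - 1) = ((n² + I) + I)*(-1 + I) = ((I + n²) + I)*(-1 + I) = (n² + 2*I)*(-1 + I) = (-1 + I)*(n² + 2*I))
d(-617, 412) + (74578 - 1*(-55439)) = (-1*(-617)² - 2*412 + 2*412² + 412*(-617)²) + (74578 - 1*(-55439)) = (-1*380689 - 824 + 2*169744 + 412*380689) + (74578 + 55439) = (-380689 - 824 + 339488 + 156843868) + 130017 = 156801843 + 130017 = 156931860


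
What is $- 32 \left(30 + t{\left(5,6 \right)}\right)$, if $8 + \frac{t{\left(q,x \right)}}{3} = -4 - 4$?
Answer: $576$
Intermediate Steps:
$t{\left(q,x \right)} = -48$ ($t{\left(q,x \right)} = -24 + 3 \left(-4 - 4\right) = -24 + 3 \left(-8\right) = -24 - 24 = -48$)
$- 32 \left(30 + t{\left(5,6 \right)}\right) = - 32 \left(30 - 48\right) = \left(-32\right) \left(-18\right) = 576$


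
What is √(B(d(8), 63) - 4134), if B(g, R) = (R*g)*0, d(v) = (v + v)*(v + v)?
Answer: I*√4134 ≈ 64.296*I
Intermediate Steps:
d(v) = 4*v² (d(v) = (2*v)*(2*v) = 4*v²)
B(g, R) = 0
√(B(d(8), 63) - 4134) = √(0 - 4134) = √(-4134) = I*√4134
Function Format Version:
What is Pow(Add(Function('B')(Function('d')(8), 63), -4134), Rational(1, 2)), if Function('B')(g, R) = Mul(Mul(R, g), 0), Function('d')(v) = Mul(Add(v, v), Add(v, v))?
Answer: Mul(I, Pow(4134, Rational(1, 2))) ≈ Mul(64.296, I)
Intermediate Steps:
Function('d')(v) = Mul(4, Pow(v, 2)) (Function('d')(v) = Mul(Mul(2, v), Mul(2, v)) = Mul(4, Pow(v, 2)))
Function('B')(g, R) = 0
Pow(Add(Function('B')(Function('d')(8), 63), -4134), Rational(1, 2)) = Pow(Add(0, -4134), Rational(1, 2)) = Pow(-4134, Rational(1, 2)) = Mul(I, Pow(4134, Rational(1, 2)))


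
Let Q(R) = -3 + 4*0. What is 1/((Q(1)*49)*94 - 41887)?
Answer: -1/55705 ≈ -1.7952e-5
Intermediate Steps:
Q(R) = -3 (Q(R) = -3 + 0 = -3)
1/((Q(1)*49)*94 - 41887) = 1/(-3*49*94 - 41887) = 1/(-147*94 - 41887) = 1/(-13818 - 41887) = 1/(-55705) = -1/55705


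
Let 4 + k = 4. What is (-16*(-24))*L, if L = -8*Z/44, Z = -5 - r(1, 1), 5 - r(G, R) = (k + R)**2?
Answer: 6912/11 ≈ 628.36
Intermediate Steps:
k = 0 (k = -4 + 4 = 0)
r(G, R) = 5 - R**2 (r(G, R) = 5 - (0 + R)**2 = 5 - R**2)
Z = -9 (Z = -5 - (5 - 1*1**2) = -5 - (5 - 1*1) = -5 - (5 - 1) = -5 - 1*4 = -5 - 4 = -9)
L = 18/11 (L = -8*(-9)/44 = 72*(1/44) = 18/11 ≈ 1.6364)
(-16*(-24))*L = -16*(-24)*(18/11) = 384*(18/11) = 6912/11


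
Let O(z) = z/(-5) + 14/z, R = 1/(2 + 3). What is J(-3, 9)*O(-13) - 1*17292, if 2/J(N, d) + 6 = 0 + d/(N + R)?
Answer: -48332064/2795 ≈ -17292.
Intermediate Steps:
R = 1/5 ≈ 0.20000
J(N, d) = 2/(-6 + d/(1/5 + N)) (J(N, d) = 2/(-6 + (0 + d/(N + 1/5))) = 2/(-6 + (0 + d/(1/5 + N))) = 2/(-6 + d/(1/5 + N)))
O(z) = 14/z - z/5 (O(z) = z*(-1/5) + 14/z = -z/5 + 14/z = 14/z - z/5)
J(-3, 9)*O(-13) - 1*17292 = (2*(1 + 5*(-3))/(-6 - 30*(-3) + 5*9))*(14/(-13) - 1/5*(-13)) - 1*17292 = (2*(1 - 15)/(-6 + 90 + 45))*(14*(-1/13) + 13/5) - 17292 = (2*(-14)/129)*(-14/13 + 13/5) - 17292 = (2*(1/129)*(-14))*(99/65) - 17292 = -28/129*99/65 - 17292 = -924/2795 - 17292 = -48332064/2795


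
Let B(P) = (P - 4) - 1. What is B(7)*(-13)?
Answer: -26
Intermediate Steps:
B(P) = -5 + P (B(P) = (-4 + P) - 1 = -5 + P)
B(7)*(-13) = (-5 + 7)*(-13) = 2*(-13) = -26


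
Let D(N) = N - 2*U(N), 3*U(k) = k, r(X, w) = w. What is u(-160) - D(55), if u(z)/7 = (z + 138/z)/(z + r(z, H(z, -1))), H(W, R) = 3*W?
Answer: -2545751/153600 ≈ -16.574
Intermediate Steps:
U(k) = k/3
u(z) = 7*(z + 138/z)/(4*z) (u(z) = 7*((z + 138/z)/(z + 3*z)) = 7*((z + 138/z)/((4*z))) = 7*((z + 138/z)*(1/(4*z))) = 7*((z + 138/z)/(4*z)) = 7*(z + 138/z)/(4*z))
D(N) = N/3 (D(N) = N - 2*N/3 = N/3)
u(-160) - D(55) = (7/4 + (483/2)/(-160)²) - 55/3 = (7/4 + (483/2)*(1/25600)) - 1*55/3 = (7/4 + 483/51200) - 55/3 = 90083/51200 - 55/3 = -2545751/153600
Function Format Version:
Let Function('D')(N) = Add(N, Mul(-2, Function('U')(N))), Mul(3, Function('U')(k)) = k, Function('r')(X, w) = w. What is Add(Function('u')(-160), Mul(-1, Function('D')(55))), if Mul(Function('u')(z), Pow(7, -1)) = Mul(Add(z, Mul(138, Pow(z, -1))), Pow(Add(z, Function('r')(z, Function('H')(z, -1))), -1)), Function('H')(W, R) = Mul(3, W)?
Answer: Rational(-2545751, 153600) ≈ -16.574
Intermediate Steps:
Function('U')(k) = Mul(Rational(1, 3), k)
Function('u')(z) = Mul(Rational(7, 4), Pow(z, -1), Add(z, Mul(138, Pow(z, -1)))) (Function('u')(z) = Mul(7, Mul(Add(z, Mul(138, Pow(z, -1))), Pow(Add(z, Mul(3, z)), -1))) = Mul(7, Mul(Add(z, Mul(138, Pow(z, -1))), Pow(Mul(4, z), -1))) = Mul(7, Mul(Add(z, Mul(138, Pow(z, -1))), Mul(Rational(1, 4), Pow(z, -1)))) = Mul(7, Mul(Rational(1, 4), Pow(z, -1), Add(z, Mul(138, Pow(z, -1))))) = Mul(Rational(7, 4), Pow(z, -1), Add(z, Mul(138, Pow(z, -1)))))
Function('D')(N) = Mul(Rational(1, 3), N) (Function('D')(N) = Add(N, Mul(-2, Mul(Rational(1, 3), N))) = Add(N, Mul(Rational(-2, 3), N)) = Mul(Rational(1, 3), N))
Add(Function('u')(-160), Mul(-1, Function('D')(55))) = Add(Add(Rational(7, 4), Mul(Rational(483, 2), Pow(-160, -2))), Mul(-1, Mul(Rational(1, 3), 55))) = Add(Add(Rational(7, 4), Mul(Rational(483, 2), Rational(1, 25600))), Mul(-1, Rational(55, 3))) = Add(Add(Rational(7, 4), Rational(483, 51200)), Rational(-55, 3)) = Add(Rational(90083, 51200), Rational(-55, 3)) = Rational(-2545751, 153600)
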